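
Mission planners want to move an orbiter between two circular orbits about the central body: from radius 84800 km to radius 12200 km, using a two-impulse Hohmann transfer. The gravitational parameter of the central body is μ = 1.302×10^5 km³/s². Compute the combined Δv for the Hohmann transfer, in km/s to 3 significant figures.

Δv = 1.67 km/s

Transfer-ellipse semi-major axis a_t = (r₁ + r₂)/2 = (84800 + 12200)/2 = 48500 km.
At r₁ the circular-orbit speed is v₁ = √(μ/r₁) = 1.2391 km/s.
Transfer-orbit speed at r₁ (vis-viva equation): v_a = √[μ(2/r₁ − 1/a_t)] = 0.62146 km/s.
First burn Δv₁ = |v_a − v₁| = 0.6176 km/s.
At r₂, v₂ = √(μ/r₂) = 3.267 km/s.
Transfer-orbit speed at r₂: v_p = √[μ(2/r₂ − 1/a_t)] = 4.320 km/s.
Second burn Δv₂ = |v₂ − v_p| = 1.053 km/s.
Δv = Δv₁ + Δv₂ = 0.6176 + 1.053 = 1.671 km/s.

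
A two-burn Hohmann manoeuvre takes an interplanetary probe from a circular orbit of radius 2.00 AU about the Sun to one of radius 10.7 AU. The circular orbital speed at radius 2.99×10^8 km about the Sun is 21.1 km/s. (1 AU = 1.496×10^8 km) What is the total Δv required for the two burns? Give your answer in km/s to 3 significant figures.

Δv = 10.3 km/s

From the circular-orbit relation v² = μ/r at r = 2.99×10^8 km: μ = v²r = (21.1)² × 2.99×10^8 = 1.33118×10^11 km³/s².
In km: r₁ = 2.00 × 1.496×10^8 = 2.992×10^8 km; r₂ = 10.7 × 1.496×10^8 = 1.60072×10^9 km.
Transfer-ellipse semi-major axis a_t = (r₁ + r₂)/2 = (2.992×10^8 + 1.60072×10^9)/2 = 9.4996×10^8 km.
At r₁ the circular-orbit speed is v₁ = √(μ/r₁) = 21.093 km/s.
On the transfer ellipse at r₁, v² = μ(2/r − 1/a) gives v_p = √[μ(2/r₁ − 1/a_t)] = 27.381 km/s.
First burn Δv₁ = |v_p − v₁| = 6.288 km/s.
Circular speed at r₂: v₂ = √(μ/r₂) = 9.119 km/s.
Transfer-orbit speed at r₂: v_a = √[μ(2/r₂ − 1/a_t)] = 5.118 km/s.
Second burn Δv₂ = |v₂ − v_a| = 4.001 km/s.
Δv = Δv₁ + Δv₂ = 6.288 + 4.001 = 10.29 km/s.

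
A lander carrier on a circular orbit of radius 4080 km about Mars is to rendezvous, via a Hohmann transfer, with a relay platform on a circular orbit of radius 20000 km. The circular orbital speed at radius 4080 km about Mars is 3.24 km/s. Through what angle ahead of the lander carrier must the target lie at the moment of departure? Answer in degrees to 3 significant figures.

φ = 95.9°

From the circular-orbit relation v² = μ/r at r = 4080 km: μ = v²r = (3.24)² × 4080 = 42830.2 km³/s².
The Hohmann ellipse has a_t = (r₁ + r₂)/2 = 12040 km.
Transfer time t = π√(a_t³/μ) = 20055 s.
Target angular speed ω₂ = √(μ/r₂³) = 7.3170×10^-5 rad/s.
Angle swept by the target during transfer: ω₂·t = 1.4674 rad = 84.08°.
Arrival is 180° from departure on the ellipse, so φ = 180° − 84.08° = 95.9°.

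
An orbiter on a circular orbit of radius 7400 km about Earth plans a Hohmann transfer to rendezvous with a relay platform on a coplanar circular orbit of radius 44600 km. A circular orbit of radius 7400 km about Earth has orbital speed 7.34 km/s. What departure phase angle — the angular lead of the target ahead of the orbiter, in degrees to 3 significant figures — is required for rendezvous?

φ = 99.9°

From the circular-orbit relation v² = μ/r at r = 7400 km: μ = v²r = (7.34)² × 7400 = 3.98679×10^5 km³/s².
Transfer-ellipse semi-major axis a_t = (r₁ + r₂)/2 = (7400 + 44600)/2 = 26000 km.
Transfer time t = π√(a_t³/μ) = 20859 s.
Target angular speed ω₂ = √(μ/r₂³) = 6.7036×10^-5 rad/s.
Angle swept by the target during transfer: ω₂·t = 1.3983 rad = 80.12°.
The orbiter traverses 180° on the transfer ellipse, so the target must lead by 180° − 80.12° = 99.9°.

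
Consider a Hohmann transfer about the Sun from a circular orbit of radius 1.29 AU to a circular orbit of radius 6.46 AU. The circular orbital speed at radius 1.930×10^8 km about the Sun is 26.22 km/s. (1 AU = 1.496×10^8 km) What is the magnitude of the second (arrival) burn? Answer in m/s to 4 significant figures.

From the circular-orbit relation v² = μ/r at r = 1.930×10^8 km: μ = v²r = (26.22)² × 1.930×10^8 = 1.32685×10^11 km³/s².
In km: r₁ = 1.29 × 1.496×10^8 = 1.92984×10^8 km; r₂ = 6.46 × 1.496×10^8 = 9.66416×10^8 km.
The Hohmann ellipse has a_t = (r₁ + r₂)/2 = 5.797×10^8 km.
Circular speed at r = 9.66416×10^8 km: v_c = √(μ/r) = 11.7173 km/s.
Transfer-orbit speed at the same r (vis-viva, a = a_t): v_t = √[μ(2/r − 1/a_t)] = 6.76065 km/s.
Δv₂ = |v_t − v_c| = |6.76065 − 11.7173| = 4.957 km/s.

Δv₂ = 4957 m/s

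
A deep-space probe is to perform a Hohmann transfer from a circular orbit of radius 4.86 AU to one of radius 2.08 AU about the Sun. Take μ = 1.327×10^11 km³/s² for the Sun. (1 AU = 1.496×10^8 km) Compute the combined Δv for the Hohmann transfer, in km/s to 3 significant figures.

In km: r₁ = 4.86 × 1.496×10^8 = 7.27056×10^8 km; r₂ = 2.08 × 1.496×10^8 = 3.11168×10^8 km.
Transfer-ellipse semi-major axis a_t = (r₁ + r₂)/2 = (7.27056×10^8 + 3.11168×10^8)/2 = 5.19112×10^8 km.
At r₁ the circular-orbit speed is v₁ = √(μ/r₁) = 13.51 km/s.
Transfer-orbit speed at r₁ (vis-viva): v_a = √[μ(2/r₁ − 1/a_t)] = 10.46 km/s.
First burn Δv₁ = |v_a − v₁| = 3.050 km/s.
At r₂, v₂ = √(μ/r₂) = 20.65085 km/s.
Transfer-orbit speed at r₂: v_p = √[μ(2/r₂ − 1/a_t)] = 24.43945 km/s.
Second burn Δv₂ = |v₂ − v_p| = 3.789 km/s.
Total Δv = Δv₁ + Δv₂ = 6.839 km/s.

Δv = 6.84 km/s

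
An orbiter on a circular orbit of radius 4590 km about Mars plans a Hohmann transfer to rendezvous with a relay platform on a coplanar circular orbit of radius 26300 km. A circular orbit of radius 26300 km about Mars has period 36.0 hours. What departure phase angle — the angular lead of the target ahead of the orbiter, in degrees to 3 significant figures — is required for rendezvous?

From Kepler's third law T² = 4π²r³/μ at r = 26300 km, T = 36.0 hours = 36.0 × 3600 s = 1.296×10^5 s: μ = 4π²r³/T² = 42758.0 km³/s².
Semi-major axis of the transfer orbit: a_t = (4590 + 26300)/2 = 15445 km.
The half-period of the transfer ellipse is t = π√(a_t³/μ) = 29162.4 s.
Target angular speed ω₂ = √(μ/r₂³) = 4.84814×10^-5 rad/s.
Angle swept by the target during transfer: ω₂·t = 1.41383 rad = 81.01°.
Arrival is 180° from departure on the ellipse, so φ = 180° − 81.01° = 99.0°.

φ = 99.0°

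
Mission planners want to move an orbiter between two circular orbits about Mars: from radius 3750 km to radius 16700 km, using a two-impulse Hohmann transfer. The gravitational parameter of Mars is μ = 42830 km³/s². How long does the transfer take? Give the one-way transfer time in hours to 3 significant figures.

Semi-major axis of the transfer orbit: a_t = (3750 + 16700)/2 = 10225 km.
By Kepler's third law the transfer-orbit period is T = 2π√(a_t³/μ), so t = T/2 = 15700 s.
Converting: 15700 s ÷ 3600 s/hour = 4.36 hours.

t = 4.36 hours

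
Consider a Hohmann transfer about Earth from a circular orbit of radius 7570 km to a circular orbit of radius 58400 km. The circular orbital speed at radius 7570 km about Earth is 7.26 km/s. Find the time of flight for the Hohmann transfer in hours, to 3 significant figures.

t = 8.28 hours

From the circular-orbit relation v² = μ/r at r = 7570 km: μ = v²r = (7.26)² × 7570 = 3.98997×10^5 km³/s².
The Hohmann ellipse has a_t = (r₁ + r₂)/2 = 32985 km.
Transfer time t = π√(a_t³/μ) = π√((32985)³ / 3.98997×10^5) = 29795 s.
Converting: 29795 s ÷ 3600 s/hour = 8.28 hours.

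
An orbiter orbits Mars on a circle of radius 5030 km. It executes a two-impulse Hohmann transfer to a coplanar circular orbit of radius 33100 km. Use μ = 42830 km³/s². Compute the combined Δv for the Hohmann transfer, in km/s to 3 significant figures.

Δv = 1.48 km/s

Transfer-ellipse semi-major axis a_t = (r₁ + r₂)/2 = (5030 + 33100)/2 = 19065 km.
Circular speed at r₁: v₁ = √(μ/r₁) = √(42830/5030) = 2.9180 km/s.
Transfer-orbit speed at r₁ (v² = μ(2/r − 1/a)): v_p = √[μ(2/r₁ − 1/a_t)] = 3.8449 km/s.
First burn Δv₁ = |v_p − v₁| = 0.9269 km/s.
Circular speed at r₂: v₂ = √(μ/r₂) = 1.1375 km/s.
Transfer-orbit speed at r₂: v_a = √[μ(2/r₂ − 1/a_t)] = 0.58429 km/s.
Second burn Δv₂ = |v₂ − v_a| = 0.5532 km/s.
Δv = Δv₁ + Δv₂ = 0.9269 + 0.5532 = 1.480 km/s.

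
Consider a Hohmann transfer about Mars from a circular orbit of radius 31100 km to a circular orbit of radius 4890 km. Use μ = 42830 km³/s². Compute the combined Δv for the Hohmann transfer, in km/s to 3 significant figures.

The Hohmann ellipse has a_t = (r₁ + r₂)/2 = 17995 km.
Circular speed at r₁: v₁ = √(μ/r₁) = √(42830/31100) = 1.17353 km/s.
On the transfer ellipse at r₁, v² = μ(2/r − 1/a) gives v_a = √[μ(2/r₁ − 1/a_t)] = 0.611748 km/s.
First burn Δv₁ = |v_a − v₁| = 0.5618 km/s.
Circular speed at r₂: v₂ = √(μ/r₂) = 2.9595 km/s.
Transfer-orbit speed at r₂: v_p = √[μ(2/r₂ − 1/a_t)] = 3.8907 km/s.
Second burn Δv₂ = |v₂ − v_p| = 0.9312 km/s.
Total Δv = Δv₁ + Δv₂ = 1.493 km/s.

Δv = 1.49 km/s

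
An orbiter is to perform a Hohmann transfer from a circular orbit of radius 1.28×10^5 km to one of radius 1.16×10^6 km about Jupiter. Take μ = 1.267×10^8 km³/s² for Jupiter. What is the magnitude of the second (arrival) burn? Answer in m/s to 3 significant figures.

Semi-major axis of the transfer orbit: a_t = (1.280×10^5 + 1.160×10^6)/2 = 6.440×10^5 km.
Circular speed at r = 1.160×10^6 km: v_c = √(μ/r) = 10.451 km/s.
Transfer-orbit speed at the same r (vis-viva, a = a_t): v_t = √[μ(2/r − 1/a_t)] = 4.6593 km/s.
Δv₂ = |v_t − v_c| = |4.6593 − 10.451| = 5.792 km/s.

Δv₂ = 5790 m/s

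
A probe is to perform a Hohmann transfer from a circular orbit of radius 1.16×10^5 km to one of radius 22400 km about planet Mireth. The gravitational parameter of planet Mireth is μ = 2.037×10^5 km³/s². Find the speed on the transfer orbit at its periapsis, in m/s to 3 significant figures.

v = 3900 m/s

Semi-major axis of the transfer orbit: a_t = (1.160×10^5 + 22400)/2 = 69200 km.
At periapsis, r = 22400 km.
From the vis-viva equation, v = √[μ(2/r − 1/a_t)] = 3.904 km/s.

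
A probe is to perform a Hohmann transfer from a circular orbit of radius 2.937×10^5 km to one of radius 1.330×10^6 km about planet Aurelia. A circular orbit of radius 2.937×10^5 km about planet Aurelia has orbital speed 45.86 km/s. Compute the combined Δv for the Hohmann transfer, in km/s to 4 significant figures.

From the circular-orbit relation v² = μ/r at r = 2.937×10^5 km: μ = v²r = (45.86)² × 2.937×10^5 = 6.17692×10^8 km³/s².
Semi-major axis of the transfer orbit: a_t = (2.937×10^5 + 1.330×10^6)/2 = 8.1185×10^5 km.
At r₁ the circular-orbit speed is v₁ = √(μ/r₁) = 45.86 km/s.
On the transfer ellipse at r₁, vis-viva gives v_p = √[μ(2/r₁ − 1/a_t)] = 58.70 km/s.
First burn Δv₁ = |v_p − v₁| = 12.84 km/s.
Circular speed at r₂: v₂ = √(μ/r₂) = 21.551 km/s.
Transfer-orbit speed at r₂: v_a = √[μ(2/r₂ − 1/a_t)] = 12.962 km/s.
Second burn Δv₂ = |v₂ − v_a| = 8.589 km/s.
Total Δv = Δv₁ + Δv₂ = 21.43 km/s.

Δv = 21.43 km/s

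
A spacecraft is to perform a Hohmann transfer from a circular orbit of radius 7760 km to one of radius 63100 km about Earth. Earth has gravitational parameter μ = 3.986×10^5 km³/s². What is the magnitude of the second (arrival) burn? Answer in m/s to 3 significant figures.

Δv₂ = 1340 m/s

Transfer-ellipse semi-major axis a_t = (r₁ + r₂)/2 = (7760 + 63100)/2 = 35430 km.
On the circular orbit at r = 63100 km, v_c = √(μ/r) = 2.513 km/s.
Vis-viva on the transfer ellipse at r = 63100 km gives v_t = √[μ(2/r − 1/a_t)] = 1.176 km/s.
Δv₂ = |v_t − v_c| = |1.176 − 2.513| = 1.337 km/s.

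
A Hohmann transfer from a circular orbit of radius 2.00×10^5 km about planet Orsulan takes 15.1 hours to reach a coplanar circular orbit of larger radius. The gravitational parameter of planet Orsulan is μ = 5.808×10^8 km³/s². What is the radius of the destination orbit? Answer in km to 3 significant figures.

Transfer time t = 15.1 hours = 54360 s, and t = π√(a_t³/μ).
So a_t = (μ t²/π²)^(1/3) = (5.808×10^8 × (54360)² / π²)^(1/3) = 5.5816×10^5 km.
Since a_t = (r₁ + r₂)/2, r₂ = 2a_t − r₁ = 2×5.5816×10^5 − 2.000×10^5 = 9.1632×10^5 km.

r₂ = 9.16×10^5 km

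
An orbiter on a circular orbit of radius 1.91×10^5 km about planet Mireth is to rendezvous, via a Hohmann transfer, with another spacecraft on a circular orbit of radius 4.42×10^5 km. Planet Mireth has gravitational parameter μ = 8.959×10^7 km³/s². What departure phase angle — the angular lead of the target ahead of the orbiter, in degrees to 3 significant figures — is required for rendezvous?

Semi-major axis of the transfer orbit: a_t = (1.910×10^5 + 4.420×10^5)/2 = 3.165×10^5 km.
The half-period of the transfer ellipse is t = π√(a_t³/μ) = 59100 s.
The target's mean motion on its circular orbit is ω₂ = √(μ/r₂³) = 3.221×10^-5 rad/s.
Angle swept by the target during transfer: ω₂·t = 1.904 rad = 109.1°.
Arrival is 180° from departure on the ellipse, so φ = 180° − 109.1° = 70.9°.

φ = 70.9°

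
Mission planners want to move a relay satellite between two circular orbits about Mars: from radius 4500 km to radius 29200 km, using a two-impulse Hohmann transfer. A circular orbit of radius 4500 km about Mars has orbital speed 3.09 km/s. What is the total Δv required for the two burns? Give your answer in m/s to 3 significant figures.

From the circular-orbit relation v² = μ/r at r = 4500 km: μ = v²r = (3.09)² × 4500 = 42966.4 km³/s².
Transfer-ellipse semi-major axis a_t = (r₁ + r₂)/2 = (4500 + 29200)/2 = 16850 km.
Circular speed at r₁: v₁ = √(μ/r₁) = √(42966.4/4500) = 3.0900 km/s.
Transfer-orbit speed at r₁ (v² = μ(2/r − 1/a)): v_p = √[μ(2/r₁ − 1/a_t)] = 4.0677 km/s.
First burn Δv₁ = |v_p − v₁| = 0.9777 km/s.
At r₂, v₂ = √(μ/r₂) = 1.21303 km/s.
Transfer-orbit speed at r₂: v_a = √[μ(2/r₂ − 1/a_t)] = 0.626873 km/s.
Second burn Δv₂ = |v₂ − v_a| = 0.5862 km/s.
Δv = Δv₁ + Δv₂ = 0.9777 + 0.5862 = 1.564 km/s.

Δv = 1560 m/s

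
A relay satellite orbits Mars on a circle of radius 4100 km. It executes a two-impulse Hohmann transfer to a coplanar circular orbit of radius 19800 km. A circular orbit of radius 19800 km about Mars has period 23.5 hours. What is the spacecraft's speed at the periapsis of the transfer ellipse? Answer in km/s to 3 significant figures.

From Kepler's third law T² = 4π²r³/μ at r = 19800 km, T = 23.5 hours = 23.5 × 3600 s = 84600 s: μ = 4π²r³/T² = 42816.8 km³/s².
Semi-major axis of the transfer orbit: a_t = (4100 + 19800)/2 = 11950 km.
At periapsis, r = 4100 km.
Applying v² = μ(2/r − 1/a_t): v = 4.160 km/s.

v = 4.16 km/s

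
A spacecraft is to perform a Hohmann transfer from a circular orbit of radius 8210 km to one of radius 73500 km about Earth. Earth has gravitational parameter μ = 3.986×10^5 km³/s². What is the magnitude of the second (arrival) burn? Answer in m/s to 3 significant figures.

Δv₂ = 1280 m/s

Semi-major axis of the transfer orbit: a_t = (8210 + 73500)/2 = 40855 km.
On the circular orbit at r = 73500 km, v_c = √(μ/r) = 2.329 km/s.
Vis-viva on the transfer ellipse at r = 73500 km gives v_t = √[μ(2/r − 1/a_t)] = 1.044 km/s.
Δv₂ = |v_t − v_c| = |1.044 − 2.329| = 1.285 km/s.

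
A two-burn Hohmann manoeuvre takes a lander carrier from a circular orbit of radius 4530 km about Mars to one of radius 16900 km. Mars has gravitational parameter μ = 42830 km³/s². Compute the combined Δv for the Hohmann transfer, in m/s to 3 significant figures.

Transfer-ellipse semi-major axis a_t = (r₁ + r₂)/2 = (4530 + 16900)/2 = 10715 km.
Circular speed at r₁: v₁ = √(μ/r₁) = √(42830/4530) = 3.07486 km/s.
On the transfer ellipse at r₁, vis-viva equation gives v_p = √[μ(2/r₁ − 1/a_t)] = 3.86164 km/s.
First burn Δv₁ = |v_p − v₁| = 0.7868 km/s.
At r₂, v₂ = √(μ/r₂) = 1.5920 km/s.
Transfer-orbit speed at r₂: v_a = √[μ(2/r₂ − 1/a_t)] = 1.0351 km/s.
Second burn Δv₂ = |v₂ − v_a| = 0.5569 km/s.
Total Δv = Δv₁ + Δv₂ = 1.344 km/s.

Δv = 1340 m/s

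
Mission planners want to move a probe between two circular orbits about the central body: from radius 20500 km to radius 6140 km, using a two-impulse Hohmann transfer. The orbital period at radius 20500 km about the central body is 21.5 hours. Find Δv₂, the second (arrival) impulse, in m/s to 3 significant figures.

Δv₂ = 732 m/s

From Kepler's third law T² = 4π²r³/μ at r = 20500 km, T = 21.5 hours = 21.5 × 3600 s = 77400 s: μ = 4π²r³/T² = 56772.7 km³/s².
Semi-major axis of the transfer orbit: a_t = (20500 + 6140)/2 = 13320 km.
On the circular orbit at r = 6140 km, v_c = √(μ/r) = 3.04078 km/s.
Transfer-orbit speed at the same r (vis-viva, a = a_t): v_t = √[μ(2/r − 1/a_t)] = 3.77234 km/s.
Δv₂ = |v_t − v_c| = |3.77234 − 3.04078| = 0.7316 km/s.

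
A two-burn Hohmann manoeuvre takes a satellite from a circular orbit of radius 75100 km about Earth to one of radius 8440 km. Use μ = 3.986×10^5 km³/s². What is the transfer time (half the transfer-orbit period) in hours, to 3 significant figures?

t = 11.8 hours

The Hohmann ellipse has a_t = (r₁ + r₂)/2 = 41770 km.
Transfer time t = π√(a_t³/μ) = π√((41770)³ / 3.986×10^5) = 42480 s.
Converting: 42480 s ÷ 3600 s/hour = 11.8 hours.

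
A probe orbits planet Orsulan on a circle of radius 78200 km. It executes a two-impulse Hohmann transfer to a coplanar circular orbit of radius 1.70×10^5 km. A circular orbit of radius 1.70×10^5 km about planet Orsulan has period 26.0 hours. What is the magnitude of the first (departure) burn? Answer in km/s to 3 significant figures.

From Kepler's third law T² = 4π²r³/μ at r = 1.70×10^5 km, T = 26.0 hours = 26.0 × 3600 s = 93600 s: μ = 4π²r³/T² = 2.21388×10^7 km³/s².
Semi-major axis of the transfer orbit: a_t = (78200 + 1.700×10^5)/2 = 1.241×10^5 km.
Circular speed at r = 78200 km: v_c = √(μ/r) = 16.826 km/s.
Vis-viva on the transfer ellipse at r = 78200 km gives v_t = √[μ(2/r − 1/a_t)] = 19.693 km/s.
Δv₁ = |v_t − v_c| = |19.693 − 16.826| = 2.867 km/s.

Δv₁ = 2.87 km/s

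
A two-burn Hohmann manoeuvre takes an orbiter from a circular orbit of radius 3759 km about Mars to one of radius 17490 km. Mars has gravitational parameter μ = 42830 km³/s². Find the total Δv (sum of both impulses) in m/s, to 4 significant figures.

Semi-major axis of the transfer orbit: a_t = (3759 + 17490)/2 = 10624.5 km.
Circular speed at r₁: v₁ = √(μ/r₁) = √(42830/3759) = 3.375498 km/s.
On the transfer ellipse at r₁, v² = μ(2/r − 1/a) gives v_p = √[μ(2/r₁ − 1/a_t)] = 4.330904 km/s.
First burn Δv₁ = |v_p − v₁| = 0.95541 km/s.
Circular speed at r₂: v₂ = √(μ/r₂) = 1.56487 km/s.
Transfer-orbit speed at r₂: v_a = √[μ(2/r₂ − 1/a_t)] = 0.930810 km/s.
Second burn Δv₂ = |v₂ − v_a| = 0.63406 km/s.
Δv = Δv₁ + Δv₂ = 0.95541 + 0.63406 = 1.589 km/s.

Δv = 1589 m/s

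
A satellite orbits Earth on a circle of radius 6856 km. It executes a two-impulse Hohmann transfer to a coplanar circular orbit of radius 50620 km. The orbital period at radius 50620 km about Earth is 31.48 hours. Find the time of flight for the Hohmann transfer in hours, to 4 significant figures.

t = 6.733 hours

From Kepler's third law T² = 4π²r³/μ at r = 50620 km, T = 31.48 hours = 31.48 × 3600 s = 1.13328×10^5 s: μ = 4π²r³/T² = 3.98705×10^5 km³/s².
The Hohmann ellipse has a_t = (r₁ + r₂)/2 = 28738 km.
Half the transfer-orbit period gives t = π√(a_t³/μ) = 24240 s.
Converting: 24240 s ÷ 3600 s/hour = 6.733 hours.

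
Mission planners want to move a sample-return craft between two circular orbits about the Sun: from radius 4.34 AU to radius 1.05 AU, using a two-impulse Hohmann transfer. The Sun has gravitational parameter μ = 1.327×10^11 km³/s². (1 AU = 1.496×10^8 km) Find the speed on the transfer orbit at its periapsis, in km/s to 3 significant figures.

v = 36.9 km/s

In km: r₁ = 4.34 × 1.496×10^8 = 6.49264×10^8 km; r₂ = 1.05 × 1.496×10^8 = 1.5708×10^8 km.
The Hohmann ellipse has a_t = (r₁ + r₂)/2 = 4.03172×10^8 km.
The periapsis of the transfer ellipse is at r = 1.5708×10^8 km.
Applying v² = μ(2/r − 1/a_t): v = 36.88 km/s.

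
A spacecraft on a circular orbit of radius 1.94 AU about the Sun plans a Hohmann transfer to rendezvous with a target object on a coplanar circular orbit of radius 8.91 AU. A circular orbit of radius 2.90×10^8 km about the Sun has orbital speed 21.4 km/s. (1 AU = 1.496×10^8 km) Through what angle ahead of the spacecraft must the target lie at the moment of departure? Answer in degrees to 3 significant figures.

φ = 94.5°

From the circular-orbit relation v² = μ/r at r = 2.90×10^8 km: μ = v²r = (21.4)² × 2.90×10^8 = 1.32808×10^11 km³/s².
In km: r₁ = 1.94 × 1.496×10^8 = 2.90224×10^8 km; r₂ = 8.91 × 1.496×10^8 = 1.332936×10^9 km.
Semi-major axis of the transfer orbit: a_t = (2.90224×10^8 + 1.332936×10^9)/2 = 8.1158×10^8 km.
Transfer time t = π√(a_t³/μ) = 1.993×10^8 s.
Target angular speed ω₂ = √(μ/r₂³) = 7.489×10^-9 rad/s.
Angle swept by the target during transfer: ω₂·t = 1.4926 rad = 85.52°.
Arrival is 180° from departure on the ellipse, so φ = 180° − 85.52° = 94.5°.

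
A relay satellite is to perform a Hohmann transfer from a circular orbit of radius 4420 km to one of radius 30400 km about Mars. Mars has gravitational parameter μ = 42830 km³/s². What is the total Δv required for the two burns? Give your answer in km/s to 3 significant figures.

Δv = 1.59 km/s

The Hohmann ellipse has a_t = (r₁ + r₂)/2 = 17410 km.
Circular speed at r₁: v₁ = √(μ/r₁) = √(42830/4420) = 3.1129 km/s.
Transfer-orbit speed at r₁ (v² = μ(2/r − 1/a)): v_p = √[μ(2/r₁ − 1/a_t)] = 4.1134 km/s.
First burn Δv₁ = |v_p − v₁| = 1.0005 km/s.
At r₂, v₂ = √(μ/r₂) = 1.187 km/s.
Transfer-orbit speed at r₂: v_a = √[μ(2/r₂ − 1/a_t)] = 0.5981 km/s.
Second burn Δv₂ = |v₂ − v_a| = 0.58890 km/s.
Total Δv = Δv₁ + Δv₂ = 1.589 km/s.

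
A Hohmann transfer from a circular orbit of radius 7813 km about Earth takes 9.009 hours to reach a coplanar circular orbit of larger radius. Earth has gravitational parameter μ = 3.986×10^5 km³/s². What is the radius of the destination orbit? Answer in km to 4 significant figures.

r₂ = 61970 km

Transfer time t = 9.009 hours = 32432.4 s, and t = π√(a_t³/μ).
So a_t = (μ t²/π²)^(1/3) = (3.986×10^5 × (32432.4)² / π²)^(1/3) = 34892 km.
Since a_t = (r₁ + r₂)/2, r₂ = 2a_t − r₁ = 2×34892 − 7813 = 61971 km.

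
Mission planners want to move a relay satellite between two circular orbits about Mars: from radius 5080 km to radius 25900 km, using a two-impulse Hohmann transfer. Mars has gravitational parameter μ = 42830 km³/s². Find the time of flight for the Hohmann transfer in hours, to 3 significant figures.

t = 8.13 hours

Semi-major axis of the transfer orbit: a_t = (5080 + 25900)/2 = 15490 km.
By Kepler's third law the transfer-orbit period is T = 2π√(a_t³/μ), so t = T/2 = 29270 s.
Converting: 29270 s ÷ 3600 s/hour = 8.13 hours.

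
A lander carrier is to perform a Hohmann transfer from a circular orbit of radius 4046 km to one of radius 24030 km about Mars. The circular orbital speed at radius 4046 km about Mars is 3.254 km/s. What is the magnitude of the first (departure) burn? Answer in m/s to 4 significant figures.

From the circular-orbit relation v² = μ/r at r = 4046 km: μ = v²r = (3.254)² × 4046 = 42841.1 km³/s².
The Hohmann ellipse has a_t = (r₁ + r₂)/2 = 14038 km.
Circular speed at r = 4046 km: v_c = √(μ/r) = 3.254 km/s.
Transfer-orbit speed at the same r (vis-viva, a = a_t): v_t = √[μ(2/r − 1/a_t)] = 4.257 km/s.
Δv₁ = |v_t − v_c| = |4.257 − 3.254| = 1.003 km/s.

Δv₁ = 1003 m/s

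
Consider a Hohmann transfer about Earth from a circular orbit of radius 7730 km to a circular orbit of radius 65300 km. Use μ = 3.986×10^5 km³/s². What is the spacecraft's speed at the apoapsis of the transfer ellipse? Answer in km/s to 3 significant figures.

The Hohmann ellipse has a_t = (r₁ + r₂)/2 = 36515 km.
At apoapsis, r = 65300 km.
From the vis-viva equation, v = √[μ(2/r − 1/a_t)] = 1.137 km/s.

v = 1.14 km/s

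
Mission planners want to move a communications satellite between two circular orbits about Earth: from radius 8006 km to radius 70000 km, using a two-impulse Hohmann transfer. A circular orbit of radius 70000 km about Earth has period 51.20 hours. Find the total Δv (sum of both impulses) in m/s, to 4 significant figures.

From Kepler's third law T² = 4π²r³/μ at r = 70000 km, T = 51.20 hours = 51.20 × 3600 s = 1.8432×10^5 s: μ = 4π²r³/T² = 3.98574×10^5 km³/s².
The Hohmann ellipse has a_t = (r₁ + r₂)/2 = 39003 km.
At r₁ the circular-orbit speed is v₁ = √(μ/r₁) = 7.056 km/s.
Transfer-orbit speed at r₁ (vis-viva): v_p = √[μ(2/r₁ − 1/a_t)] = 9.453 km/s.
First burn Δv₁ = |v_p − v₁| = 2.397 km/s.
Circular speed at r₂: v₂ = √(μ/r₂) = 2.386 km/s.
Transfer-orbit speed at r₂: v_a = √[μ(2/r₂ − 1/a_t)] = 1.081 km/s.
Second burn Δv₂ = |v₂ − v_a| = 1.305 km/s.
Total Δv = Δv₁ + Δv₂ = 3.702 km/s.

Δv = 3702 m/s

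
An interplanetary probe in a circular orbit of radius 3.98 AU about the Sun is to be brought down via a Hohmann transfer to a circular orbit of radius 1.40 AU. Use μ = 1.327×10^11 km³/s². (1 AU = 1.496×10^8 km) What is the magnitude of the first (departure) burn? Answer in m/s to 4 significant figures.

Δv₁ = 4159 m/s

In km: r₁ = 3.98 × 1.496×10^8 = 5.95408×10^8 km; r₂ = 1.40 × 1.496×10^8 = 2.0944×10^8 km.
Semi-major axis of the transfer orbit: a_t = (5.95408×10^8 + 2.0944×10^8)/2 = 4.02424×10^8 km.
On the circular orbit at r = 5.95408×10^8 km, v_c = √(μ/r) = 14.929 km/s.
Vis-viva on the transfer ellipse at r = 5.95408×10^8 km gives v_t = √[μ(2/r − 1/a_t)] = 10.770 km/s.
Δv₁ = |v_t − v_c| = |10.770 − 14.929| = 4.159 km/s.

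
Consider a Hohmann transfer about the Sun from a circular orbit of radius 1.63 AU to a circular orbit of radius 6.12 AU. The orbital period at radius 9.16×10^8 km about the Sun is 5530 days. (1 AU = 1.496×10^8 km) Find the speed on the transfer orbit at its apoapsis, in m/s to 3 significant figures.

v = 7810 m/s

From Kepler's third law T² = 4π²r³/μ at r = 9.16×10^8 km, T = 5530 days = 5530 × 86400 s = 4.77792×10^8 s: μ = 4π²r³/T² = 1.32913×10^11 km³/s².
In km: r₁ = 1.63 × 1.496×10^8 = 2.43848×10^8 km; r₂ = 6.12 × 1.496×10^8 = 9.15552×10^8 km.
Transfer-ellipse semi-major axis a_t = (r₁ + r₂)/2 = (2.43848×10^8 + 9.15552×10^8)/2 = 5.797×10^8 km.
The apoapsis of the transfer ellipse is at r = 9.15552×10^8 km.
Vis-viva: v = √[μ(2/r − 1/a_t)] = √[1.32913×10^11 × (2/9.15552×10^8 − 1/5.797×10^8)] = 7.814 km/s.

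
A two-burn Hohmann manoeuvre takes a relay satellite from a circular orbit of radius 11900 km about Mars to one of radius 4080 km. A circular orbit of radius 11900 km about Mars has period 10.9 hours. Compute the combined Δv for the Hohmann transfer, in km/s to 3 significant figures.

Δv = 1.26 km/s

From Kepler's third law T² = 4π²r³/μ at r = 11900 km, T = 10.9 hours = 10.9 × 3600 s = 39240 s: μ = 4π²r³/T² = 43205.9 km³/s².
Transfer-ellipse semi-major axis a_t = (r₁ + r₂)/2 = (11900 + 4080)/2 = 7990 km.
Circular speed at r₁: v₁ = √(μ/r₁) = √(43205.9/11900) = 1.90545 km/s.
Transfer-orbit speed at r₁ (v² = μ(2/r − 1/a)): v_a = √[μ(2/r₁ − 1/a_t)] = 1.36162 km/s.
First burn Δv₁ = |v_a − v₁| = 0.5438 km/s.
Circular speed at r₂: v₂ = √(μ/r₂) = 3.2542 km/s.
Transfer-orbit speed at r₂: v_p = √[μ(2/r₂ − 1/a_t)] = 3.9714 km/s.
Second burn Δv₂ = |v₂ − v_p| = 0.7172 km/s.
Total Δv = Δv₁ + Δv₂ = 1.261 km/s.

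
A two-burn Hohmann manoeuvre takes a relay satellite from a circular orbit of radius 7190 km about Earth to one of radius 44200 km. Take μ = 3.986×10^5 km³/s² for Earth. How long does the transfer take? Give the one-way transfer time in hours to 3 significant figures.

t = 5.69 hours

Semi-major axis of the transfer orbit: a_t = (7190 + 44200)/2 = 25695 km.
Transfer time t = π√(a_t³/μ) = π√((25695)³ / 3.986×10^5) = 20500 s.
Converting: 20500 s ÷ 3600 s/hour = 5.69 hours.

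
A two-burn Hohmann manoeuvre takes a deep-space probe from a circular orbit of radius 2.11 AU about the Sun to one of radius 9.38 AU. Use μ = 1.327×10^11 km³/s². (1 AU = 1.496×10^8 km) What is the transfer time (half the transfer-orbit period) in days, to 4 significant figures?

t = 2515 days

In km: r₁ = 2.11 × 1.496×10^8 = 3.15656×10^8 km; r₂ = 9.38 × 1.496×10^8 = 1.403248×10^9 km.
Semi-major axis of the transfer orbit: a_t = (3.15656×10^8 + 1.403248×10^9)/2 = 8.59452×10^8 km.
Half the transfer-orbit period gives t = π√(a_t³/μ) = 2.173×10^8 s.
Converting: 2.173×10^8 s ÷ 86400 s/day = 2515 days.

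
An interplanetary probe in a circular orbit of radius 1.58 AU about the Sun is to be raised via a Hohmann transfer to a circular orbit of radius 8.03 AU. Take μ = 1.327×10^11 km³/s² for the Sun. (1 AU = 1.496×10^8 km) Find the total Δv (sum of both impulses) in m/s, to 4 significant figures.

Δv = 11420 m/s

In km: r₁ = 1.58 × 1.496×10^8 = 2.36368×10^8 km; r₂ = 8.03 × 1.496×10^8 = 1.201288×10^9 km.
The Hohmann ellipse has a_t = (r₁ + r₂)/2 = 7.18828×10^8 km.
Circular speed at r₁: v₁ = √(μ/r₁) = √(1.327×10^11/2.36368×10^8) = 23.694 km/s.
Transfer-orbit speed at r₁ (v² = μ(2/r − 1/a)): v_p = √[μ(2/r₁ − 1/a_t)] = 30.630 km/s.
First burn Δv₁ = |v_p − v₁| = 6.936 km/s.
At r₂, v₂ = √(μ/r₂) = 10.51 km/s.
Transfer-orbit speed at r₂: v_a = √[μ(2/r₂ − 1/a_t)] = 6.027 km/s.
Second burn Δv₂ = |v₂ − v_a| = 4.483 km/s.
Total Δv = Δv₁ + Δv₂ = 11.42 km/s.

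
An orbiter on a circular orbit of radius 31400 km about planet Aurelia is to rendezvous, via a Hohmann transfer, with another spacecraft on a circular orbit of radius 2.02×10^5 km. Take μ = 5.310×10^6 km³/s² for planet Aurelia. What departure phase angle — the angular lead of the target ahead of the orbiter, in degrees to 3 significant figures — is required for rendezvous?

φ = 101°

Transfer-ellipse semi-major axis a_t = (r₁ + r₂)/2 = (31400 + 2.020×10^5)/2 = 1.167×10^5 km.
Transfer time t = π√(a_t³/μ) = 54351 s.
The target's mean motion on its circular orbit is ω₂ = √(μ/r₂³) = 2.5382×10^-5 rad/s.
Angle swept by the target during transfer: ω₂·t = 1.3795 rad = 79.04°.
The orbiter traverses 180° on the transfer ellipse, so the target must lead by 180° − 79.04° = 101°.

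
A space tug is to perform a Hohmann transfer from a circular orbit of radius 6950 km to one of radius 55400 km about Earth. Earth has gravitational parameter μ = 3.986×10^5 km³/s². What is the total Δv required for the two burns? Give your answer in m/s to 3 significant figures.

Δv = 3940 m/s

Semi-major axis of the transfer orbit: a_t = (6950 + 55400)/2 = 31175 km.
Circular speed at r₁: v₁ = √(μ/r₁) = √(3.986×10^5/6950) = 7.57314 km/s.
Transfer-orbit speed at r₁ (vis-viva equation): v_p = √[μ(2/r₁ − 1/a_t)] = 10.0955 km/s.
First burn Δv₁ = |v_p − v₁| = 2.522 km/s.
At r₂, v₂ = √(μ/r₂) = 2.682 km/s.
Transfer-orbit speed at r₂: v_a = √[μ(2/r₂ − 1/a_t)] = 1.266 km/s.
Second burn Δv₂ = |v₂ − v_a| = 1.416 km/s.
Total Δv = Δv₁ + Δv₂ = 3.938 km/s.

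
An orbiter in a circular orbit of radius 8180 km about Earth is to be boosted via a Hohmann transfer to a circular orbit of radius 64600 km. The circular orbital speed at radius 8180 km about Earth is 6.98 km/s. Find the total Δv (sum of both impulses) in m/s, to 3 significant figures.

Δv = 3630 m/s

From the circular-orbit relation v² = μ/r at r = 8180 km: μ = v²r = (6.98)² × 8180 = 3.98533×10^5 km³/s².
Transfer-ellipse semi-major axis a_t = (r₁ + r₂)/2 = (8180 + 64600)/2 = 36390 km.
Circular speed at r₁: v₁ = √(μ/r₁) = √(3.98533×10^5/8180) = 6.980 km/s.
Transfer-orbit speed at r₁ (vis-viva equation): v_p = √[μ(2/r₁ − 1/a_t)] = 9.300 km/s.
First burn Δv₁ = |v_p − v₁| = 2.320 km/s.
Circular speed at r₂: v₂ = √(μ/r₂) = 2.484 km/s.
Transfer-orbit speed at r₂: v_a = √[μ(2/r₂ − 1/a_t)] = 1.178 km/s.
Second burn Δv₂ = |v₂ − v_a| = 1.306 km/s.
Total Δv = Δv₁ + Δv₂ = 3.626 km/s.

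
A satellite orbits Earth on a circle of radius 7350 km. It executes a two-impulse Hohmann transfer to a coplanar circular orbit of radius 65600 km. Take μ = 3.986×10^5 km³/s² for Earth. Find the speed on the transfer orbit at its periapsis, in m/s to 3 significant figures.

The Hohmann ellipse has a_t = (r₁ + r₂)/2 = 36475 km.
The periapsis of the transfer ellipse is at r = 7350 km.
Vis-viva: v = √[μ(2/r − 1/a_t)] = √[3.986×10^5 × (2/7350 − 1/36475)] = 9.876 km/s.

v = 9880 m/s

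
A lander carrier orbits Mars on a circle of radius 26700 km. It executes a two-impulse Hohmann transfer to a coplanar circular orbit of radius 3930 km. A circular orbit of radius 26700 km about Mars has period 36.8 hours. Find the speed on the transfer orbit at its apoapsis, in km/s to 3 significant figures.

v = 0.641 km/s

From Kepler's third law T² = 4π²r³/μ at r = 26700 km, T = 36.8 hours = 36.8 × 3600 s = 1.3248×10^5 s: μ = 4π²r³/T² = 42814.7 km³/s².
Semi-major axis of the transfer orbit: a_t = (26700 + 3930)/2 = 15315 km.
The apoapsis of the transfer ellipse is at r = 26700 km.
Vis-viva: v = √[μ(2/r − 1/a_t)] = √[42814.7 × (2/26700 − 1/15315)] = 0.6415 km/s.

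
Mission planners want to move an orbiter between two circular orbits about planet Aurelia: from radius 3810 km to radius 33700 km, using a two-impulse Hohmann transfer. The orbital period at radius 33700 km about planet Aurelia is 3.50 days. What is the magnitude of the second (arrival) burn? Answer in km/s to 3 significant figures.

Δv₂ = 0.385 km/s

From Kepler's third law T² = 4π²r³/μ at r = 33700 km, T = 3.50 days = 3.50 × 86400 s = 3.024×10^5 s: μ = 4π²r³/T² = 16522.9 km³/s².
Semi-major axis of the transfer orbit: a_t = (3810 + 33700)/2 = 18755 km.
On the circular orbit at r = 33700 km, v_c = √(μ/r) = 0.7002 km/s.
Transfer-orbit speed at the same r (vis-viva, a = a_t): v_t = √[μ(2/r − 1/a_t)] = 0.3156 km/s.
Δv₂ = |v_t − v_c| = |0.3156 − 0.7002| = 0.3846 km/s.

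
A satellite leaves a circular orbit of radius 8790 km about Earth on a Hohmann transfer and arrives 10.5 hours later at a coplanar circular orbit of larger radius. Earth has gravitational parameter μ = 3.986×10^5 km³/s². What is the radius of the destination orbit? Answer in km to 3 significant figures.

Transfer time t = 10.5 hours = 37800 s, and t = π√(a_t³/μ).
So a_t = (μ t²/π²)^(1/3) = (3.986×10^5 × (37800)² / π²)^(1/3) = 38643 km.
Since a_t = (r₁ + r₂)/2, r₂ = 2a_t − r₁ = 2×38643 − 8790 = 68496 km.

r₂ = 68500 km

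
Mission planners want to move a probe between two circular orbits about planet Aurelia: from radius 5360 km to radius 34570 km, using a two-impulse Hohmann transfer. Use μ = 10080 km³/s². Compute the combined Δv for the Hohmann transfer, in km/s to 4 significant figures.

Δv = 0.6934 km/s

Semi-major axis of the transfer orbit: a_t = (5360 + 34570)/2 = 19965 km.
At r₁ the circular-orbit speed is v₁ = √(μ/r₁) = 1.3713 km/s.
Transfer-orbit speed at r₁ (vis-viva equation): v_p = √[μ(2/r₁ − 1/a_t)] = 1.8045 km/s.
First burn Δv₁ = |v_p − v₁| = 0.4332 km/s.
Circular speed at r₂: v₂ = √(μ/r₂) = 0.5400 km/s.
Transfer-orbit speed at r₂: v_a = √[μ(2/r₂ − 1/a_t)] = 0.2798 km/s.
Second burn Δv₂ = |v₂ − v_a| = 0.2602 km/s.
Total Δv = Δv₁ + Δv₂ = 0.6934 km/s.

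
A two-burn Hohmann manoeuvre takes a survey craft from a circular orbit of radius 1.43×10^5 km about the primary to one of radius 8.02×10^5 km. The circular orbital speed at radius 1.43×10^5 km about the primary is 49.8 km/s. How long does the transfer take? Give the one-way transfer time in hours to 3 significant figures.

From the circular-orbit relation v² = μ/r at r = 1.43×10^5 km: μ = v²r = (49.8)² × 1.43×10^5 = 3.54646×10^8 km³/s².
The Hohmann ellipse has a_t = (r₁ + r₂)/2 = 4.725×10^5 km.
Half the transfer-orbit period gives t = π√(a_t³/μ) = 54182 s.
Converting: 54182 s ÷ 3600 s/hour = 15.1 hours.

t = 15.1 hours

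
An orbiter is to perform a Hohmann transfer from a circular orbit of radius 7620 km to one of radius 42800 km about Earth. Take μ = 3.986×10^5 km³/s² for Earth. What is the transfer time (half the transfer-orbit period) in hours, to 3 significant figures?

Semi-major axis of the transfer orbit: a_t = (7620 + 42800)/2 = 25210 km.
By Kepler's third law the transfer-orbit period is T = 2π√(a_t³/μ), so t = T/2 = 19920 s.
Converting: 19920 s ÷ 3600 s/hour = 5.53 hours.

t = 5.53 hours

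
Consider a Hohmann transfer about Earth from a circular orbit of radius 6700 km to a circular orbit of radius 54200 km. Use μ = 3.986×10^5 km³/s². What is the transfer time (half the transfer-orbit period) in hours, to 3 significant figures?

t = 7.34 hours

The Hohmann ellipse has a_t = (r₁ + r₂)/2 = 30450 km.
By Kepler's third law the transfer-orbit period is T = 2π√(a_t³/μ), so t = T/2 = 26440 s.
Converting: 26440 s ÷ 3600 s/hour = 7.34 hours.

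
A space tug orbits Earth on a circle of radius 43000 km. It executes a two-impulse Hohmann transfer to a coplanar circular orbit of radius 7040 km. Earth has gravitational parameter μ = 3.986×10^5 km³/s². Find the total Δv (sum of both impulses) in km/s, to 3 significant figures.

Δv = 3.77 km/s

Semi-major axis of the transfer orbit: a_t = (43000 + 7040)/2 = 25020 km.
At r₁ the circular-orbit speed is v₁ = √(μ/r₁) = 3.04463 km/s.
Transfer-orbit speed at r₁ (v² = μ(2/r − 1/a)): v_a = √[μ(2/r₁ − 1/a_t)] = 1.61502 km/s.
First burn Δv₁ = |v_a − v₁| = 1.42961 km/s.
Circular speed at r₂: v₂ = √(μ/r₂) = 7.52458 km/s.
Transfer-orbit speed at r₂: v_p = √[μ(2/r₂ − 1/a_t)] = 9.86445 km/s.
Second burn Δv₂ = |v₂ − v_p| = 2.33987 km/s.
Δv = Δv₁ + Δv₂ = 1.42961 + 2.33987 = 3.769 km/s.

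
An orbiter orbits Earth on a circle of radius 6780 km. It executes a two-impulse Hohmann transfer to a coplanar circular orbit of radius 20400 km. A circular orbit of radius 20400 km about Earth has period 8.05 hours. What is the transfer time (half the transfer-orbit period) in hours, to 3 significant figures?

From Kepler's third law T² = 4π²r³/μ at r = 20400 km, T = 8.05 hours = 8.05 × 3600 s = 28980 s: μ = 4π²r³/T² = 3.99074×10^5 km³/s².
The Hohmann ellipse has a_t = (r₁ + r₂)/2 = 13590 km.
Transfer time t = π√(a_t³/μ) = π√((13590)³ / 3.99074×10^5) = 7879 s.
Converting: 7879 s ÷ 3600 s/hour = 2.19 hours.

t = 2.19 hours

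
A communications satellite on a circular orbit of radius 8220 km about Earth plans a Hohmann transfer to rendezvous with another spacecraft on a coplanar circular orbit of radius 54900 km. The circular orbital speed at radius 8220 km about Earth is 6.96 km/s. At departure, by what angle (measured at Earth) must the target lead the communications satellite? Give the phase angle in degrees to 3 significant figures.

φ = 102°

From the circular-orbit relation v² = μ/r at r = 8220 km: μ = v²r = (6.96)² × 8220 = 3.98190×10^5 km³/s².
Semi-major axis of the transfer orbit: a_t = (8220 + 54900)/2 = 31560 km.
The half-period of the transfer ellipse is t = π√(a_t³/μ) = 27913.2 s.
The target's mean motion on its circular orbit is ω₂ = √(μ/r₂³) = 4.90554×10^-5 rad/s.
Angle swept by the target during transfer: ω₂·t = 1.36929 rad = 78.45°.
The communications satellite traverses 180° on the transfer ellipse, so the target must lead by 180° − 78.45° = 102°.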